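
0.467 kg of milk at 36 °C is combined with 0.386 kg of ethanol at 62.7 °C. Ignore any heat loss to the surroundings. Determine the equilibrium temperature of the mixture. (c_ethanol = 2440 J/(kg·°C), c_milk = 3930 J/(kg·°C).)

Conservation of energy gives ΣQ = 0:
0.386*2440*(T − 62.7) + 0.467*3930*(T − 36) = 0
2777.2 T = 125125
T = 125125/2777.2 ≈ 45.06 °C

T_f ≈ 45.1 °C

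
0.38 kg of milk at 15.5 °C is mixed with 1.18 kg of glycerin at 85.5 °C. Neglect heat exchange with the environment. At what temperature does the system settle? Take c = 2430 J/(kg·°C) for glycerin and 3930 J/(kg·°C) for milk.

T_f = Σ m_i c_i T_i / Σ m_i c_i:
T_f = (2867.4×85.5 + 1493.4×15.5) / (2867.4 + 1493.4)
    = 268310 / 4360.8 ≈ 61.53 °C

T_f ≈ 61.5 °C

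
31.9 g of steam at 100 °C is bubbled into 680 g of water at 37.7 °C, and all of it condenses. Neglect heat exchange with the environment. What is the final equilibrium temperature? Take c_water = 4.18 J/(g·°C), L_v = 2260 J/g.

Conservation of energy gives ΣQ = 0:
steam→water at 100 °C releases m L_v = 31.9×2260 = 72094; condensed water 100 °C→T: 133.34(T − 100); water warms: 680×4.18×(T − 37.7) = 2842.4(T − 37.7)
2975.7 T = 72094 + 13334 + 107158 = 192587
T ≈ 64.72 °C, under the boiling point, so the assumption holds.

T_f ≈ 64.7 °C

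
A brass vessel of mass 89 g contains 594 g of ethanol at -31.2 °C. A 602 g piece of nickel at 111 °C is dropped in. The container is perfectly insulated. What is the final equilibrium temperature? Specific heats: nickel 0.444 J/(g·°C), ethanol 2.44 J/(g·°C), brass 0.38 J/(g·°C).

Taking heat into each body as positive, Σ m c ΔT = 0:
602·0.444·(T − 111) + 594·2.44·(T − (-31.2)) + 89·0.38·(T − (-31.2)) = 0
1750.5 T = -16606
T ≈ -9.49 °C

T_f ≈ -9.5 °C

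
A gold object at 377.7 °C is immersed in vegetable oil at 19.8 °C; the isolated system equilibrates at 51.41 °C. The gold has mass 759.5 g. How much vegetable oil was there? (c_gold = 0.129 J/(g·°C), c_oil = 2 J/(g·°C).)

m ≈ 506 g

|Q_gold| = |Q_oil|:
759.5×0.129×(377.7 − 51.41) = m×2×(51.41 − 19.8)
63.22 m = 31968  ⇒  m ≈ 505.7 g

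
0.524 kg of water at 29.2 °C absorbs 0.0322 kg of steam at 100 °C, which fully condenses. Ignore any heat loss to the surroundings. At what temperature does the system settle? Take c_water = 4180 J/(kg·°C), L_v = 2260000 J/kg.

Taking heat into each body as positive, Σ m c ΔT = 0:
condense steam: −0.0322×2260000 = −72772
  condensate cools 100→T: 0.0322×4180×(T − 100) = 134.6(T − 100)
  original water: 2190.3(T − 29.2)
2324.9 T = 72772 + 13460 + 63957 = 150189
T ≈ 64.60 °C, under the boiling point, so the assumption holds.

T_f ≈ 64.6 °C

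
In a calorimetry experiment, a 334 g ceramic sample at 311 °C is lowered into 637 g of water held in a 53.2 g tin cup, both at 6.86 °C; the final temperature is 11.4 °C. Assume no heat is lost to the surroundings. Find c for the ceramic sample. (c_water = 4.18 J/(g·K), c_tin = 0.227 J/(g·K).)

Heat gained plus heat lost sum to zero:
334×c×(11.4 − 311) + 637×4.18×(11.4 − 6.86) + 53.2×0.227×(11.4 − 6.86) = 0
-100066 c = -12143
c = -12143/-100066 ≈ 0.1214 J/(g·K)

c ≈ 0.121 J/(g·K)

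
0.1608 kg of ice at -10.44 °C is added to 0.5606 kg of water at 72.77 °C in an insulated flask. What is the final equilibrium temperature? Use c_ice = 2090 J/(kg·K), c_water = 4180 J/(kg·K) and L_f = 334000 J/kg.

Let T be the final temperature. ΣQ_i = 0:
warm ice to 0 °C: 0.1608×2090×(0 − (-10.44)) = 3508.6; fusion: m_ice L_f = 0.1608×334000 = 53707; warm the meltwater: 672.14 T; water cools: 0.5606×4180×(T − 72.77) = 2343.3(T − 72.77)
3015.5 T = 170523 − 57216 = 113307
T ≈ 37.58 °C — above 0 °C, consistent with complete melting.

T_f ≈ 37.6 °C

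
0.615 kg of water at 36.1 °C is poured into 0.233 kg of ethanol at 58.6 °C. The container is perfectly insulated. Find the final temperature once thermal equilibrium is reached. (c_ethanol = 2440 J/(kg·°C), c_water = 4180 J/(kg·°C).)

T_f ≈ 40.2 °C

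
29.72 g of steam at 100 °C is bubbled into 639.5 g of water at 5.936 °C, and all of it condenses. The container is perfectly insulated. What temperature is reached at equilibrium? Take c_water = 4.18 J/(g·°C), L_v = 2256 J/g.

T_f ≈ 34.1 °C

Heat gained plus heat lost sum to zero:
steam→water at 100 °C releases m L_v = 29.72×2256 = 67048; condensate cools 100→T: 29.72×4.18×(T − 100) = 124.23(T − 100); water warms: 639.5×4.18×(T − 5.936) = 2673.1(T − 5.936)
2797.3 T = 67048 + 12423 + 15868 = 95339
T ≈ 34.08 °C — below 100 °C, confirming all the steam condensed.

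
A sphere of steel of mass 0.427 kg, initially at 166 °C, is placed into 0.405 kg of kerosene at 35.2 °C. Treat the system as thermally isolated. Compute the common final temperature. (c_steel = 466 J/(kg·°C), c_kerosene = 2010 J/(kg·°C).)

T_f ≈ 60.9 °C

Set heat shed by the hot body equal to heat absorbed by the cold body:
0.427*466*(166 − T) = 0.405*2010*(T − 35.2)
198.98(166 − T) = 814.05(T − 35.2)
1013 T = 61686  ⇒  T ≈ 60.89 °C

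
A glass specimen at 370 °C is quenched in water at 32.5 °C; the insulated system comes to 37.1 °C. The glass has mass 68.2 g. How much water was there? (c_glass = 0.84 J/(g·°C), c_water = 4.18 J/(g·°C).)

m ≈ 992 g

Heat lost by the glass = heat gained by the water:
68.2×0.84×(370 − 37.1) = m×4.18×(37.1 − 32.5)
19.23 m = 19071  ⇒  m ≈ 991.8 g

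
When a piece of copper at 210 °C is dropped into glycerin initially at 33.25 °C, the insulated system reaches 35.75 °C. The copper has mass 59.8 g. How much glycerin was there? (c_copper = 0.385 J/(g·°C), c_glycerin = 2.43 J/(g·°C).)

Heat lost by the copper = heat gained by the glycerin:
59.8·0.385·(210 − 35.75) = m·2.43·(35.75 − 33.25)
6.075 m = 4011.8  ⇒  m ≈ 660.4 g

m ≈ 660 g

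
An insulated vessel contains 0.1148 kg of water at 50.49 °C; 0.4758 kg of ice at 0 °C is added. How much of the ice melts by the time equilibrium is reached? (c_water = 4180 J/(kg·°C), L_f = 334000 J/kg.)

Water can give up m c ΔT = 0.1148×4180×50.49 = 24228 J before reaching 0 °C.
Melting all 0.4758 kg of ice would need 0.4758×334000 = 158917 J.
24228 J < 158917 J, so only part of the ice melts and the system sits at 0 °C.
m_melted×334000 = 24228  ⇒  m_melted ≈ 0.07254 kg.

m_melted ≈ 0.0725 kg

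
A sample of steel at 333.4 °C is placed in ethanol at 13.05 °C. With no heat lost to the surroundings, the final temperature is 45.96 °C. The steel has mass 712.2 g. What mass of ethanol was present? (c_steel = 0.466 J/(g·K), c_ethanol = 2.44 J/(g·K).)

m ≈ 1190 g

|Q_steel| = |Q_ethanol|:
712.2·0.466·(333.4 − 45.96) = m·2.44·(45.96 − 13.05)
80.3 m = 95397  ⇒  m ≈ 1188 g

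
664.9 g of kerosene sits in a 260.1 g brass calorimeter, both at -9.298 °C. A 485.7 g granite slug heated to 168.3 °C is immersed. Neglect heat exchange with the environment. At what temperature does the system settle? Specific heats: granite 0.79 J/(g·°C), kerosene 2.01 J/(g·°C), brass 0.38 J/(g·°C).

Setting the total heat transfer to zero:
485.7*0.79*(T − 168.3) + 664.9*2.01*(T − (-9.298)) + 260.1*0.38*(T − (-9.298)) = 0
383.7(T − 168.3) + 1336.4(T − (-9.298)) + 98.84(T − (-9.298)) = 0
(383.7 + 1336.4 + 98.84) T = 383.7*168.3 + 1336.4*(-9.298) + 98.84*(-9.298)
T ≈ 28.17 °C

T_f ≈ 28.2 °C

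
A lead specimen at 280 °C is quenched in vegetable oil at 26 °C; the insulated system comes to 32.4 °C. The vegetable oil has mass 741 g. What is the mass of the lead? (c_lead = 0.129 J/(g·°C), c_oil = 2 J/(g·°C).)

Setting the total heat transfer to zero:
m×0.129×(32.4 − 280) + 741×2×(32.4 − 26) = 0
-31.94 m = -9484.8
m = -9484.8/-31.94 ≈ 297 g

m ≈ 297 g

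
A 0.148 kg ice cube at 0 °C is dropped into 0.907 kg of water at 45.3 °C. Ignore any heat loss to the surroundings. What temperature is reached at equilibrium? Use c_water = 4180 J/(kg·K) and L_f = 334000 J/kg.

T_f ≈ 27.7 °C

Setting the total heat transfer to zero:
latent heat to melt: 0.148×334000 = 49432
  warm the meltwater: 618.64 T
  water: 3791.3(T − 45.3)
4409.9 T = 171744 − 49432 = 122312
T ≈ 27.74 °C (positive, so assuming full melt was valid).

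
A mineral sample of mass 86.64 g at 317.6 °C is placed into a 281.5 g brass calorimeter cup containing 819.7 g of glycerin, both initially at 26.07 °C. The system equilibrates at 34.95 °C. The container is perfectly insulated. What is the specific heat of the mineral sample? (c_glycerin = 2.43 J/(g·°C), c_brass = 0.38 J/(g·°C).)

c ≈ 0.761 J/(g·°C)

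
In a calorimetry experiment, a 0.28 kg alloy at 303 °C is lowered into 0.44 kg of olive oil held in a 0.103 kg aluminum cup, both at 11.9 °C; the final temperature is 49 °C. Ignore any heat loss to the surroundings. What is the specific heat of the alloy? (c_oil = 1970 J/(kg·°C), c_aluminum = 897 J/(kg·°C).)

Net heat exchanged in the isolated system is zero:
0.28·c·(49 − 303) + 0.44·1970·(49 − 11.9) + 0.103·897·(49 − 11.9) = 0
-71.12 c = -35586
c = -35586/-71.12 ≈ 500.4 J/(kg·°C)

c ≈ 500 J/(kg·°C)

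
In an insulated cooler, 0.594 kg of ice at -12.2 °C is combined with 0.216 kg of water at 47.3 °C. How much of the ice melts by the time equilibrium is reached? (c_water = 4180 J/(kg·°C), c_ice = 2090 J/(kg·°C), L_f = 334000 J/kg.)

Heat available from the water dropping to 0 °C: 0.216·4180·47.3 = 42706 J.
Warming the ice to 0 °C takes 0.594·2090·12.2 = 15146 J, leaving 27560 J for melting.
Fully melting the ice requires m_ice L_f = 0.594·334000 = 198396 J.
Since 27560 < 198396 J, not all the ice melts; equilibrium is at 0 °C.
Mass melted = 27560/334000 ≈ 0.08252 kg.

m_melted ≈ 0.0825 kg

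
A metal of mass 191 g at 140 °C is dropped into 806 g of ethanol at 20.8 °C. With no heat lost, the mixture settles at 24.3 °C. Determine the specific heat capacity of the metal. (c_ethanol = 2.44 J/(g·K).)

c ≈ 0.311 J/(g·K)

Heat lost by the metal = heat gained by the ethanol:
191×c×(140 − 24.3) = 806×2.44×(24.3 − 20.8)
22099 c = 6883.2  ⇒  c ≈ 0.3115 J/(g·K)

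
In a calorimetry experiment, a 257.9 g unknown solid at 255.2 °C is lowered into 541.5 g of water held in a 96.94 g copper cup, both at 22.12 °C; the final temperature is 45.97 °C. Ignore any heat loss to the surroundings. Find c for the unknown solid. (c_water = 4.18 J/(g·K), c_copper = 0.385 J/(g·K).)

c ≈ 1.02 J/(g·K)

Taking heat into each body as positive, Σ m c ΔT = 0:
257.9·c·(45.97 − 255.2) + 541.5·4.18·(45.97 − 22.12) + 96.94·0.385·(45.97 − 22.12) = 0
-53960 c = -54874
c = -54874/-53960 ≈ 1.017 J/(g·K)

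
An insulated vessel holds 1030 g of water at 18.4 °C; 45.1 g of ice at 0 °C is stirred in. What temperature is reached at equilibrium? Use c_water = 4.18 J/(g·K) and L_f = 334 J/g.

T_f ≈ 14.3 °C

Energy balance with sensible and latent terms:
melt ice: 45.1·334 = 15063
  warm the meltwater: 188.52 T
  water: 4305.4(T − 18.4)
4493.9 T = 79219 − 15063 = 64156
T ≈ 14.28 °C. Since T > 0 °C, the all-ice-melts assumption holds.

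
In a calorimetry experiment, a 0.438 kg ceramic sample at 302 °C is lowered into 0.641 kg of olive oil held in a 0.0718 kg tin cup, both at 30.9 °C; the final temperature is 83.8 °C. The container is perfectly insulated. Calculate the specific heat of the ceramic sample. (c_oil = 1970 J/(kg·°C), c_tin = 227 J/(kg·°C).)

c ≈ 708 J/(kg·°C)

Heat gained plus heat lost sum to zero:
0.438·c·(83.8 − 302) + 0.641·1970·(83.8 − 30.9) + 0.0718·227·(83.8 − 30.9) = 0
-95.57 c = -67663
c = -67663/-95.57 ≈ 708 J/(kg·°C)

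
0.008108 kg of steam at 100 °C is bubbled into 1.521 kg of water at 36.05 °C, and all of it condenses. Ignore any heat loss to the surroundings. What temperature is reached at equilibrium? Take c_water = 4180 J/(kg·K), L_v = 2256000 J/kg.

T_f ≈ 39.3 °C

Taking heat into each body as positive, Σ m c ΔT = 0:
steam→water at 100 °C releases m L_v = 0.008108·2256000 = 18292; condensed water 100 °C→T: 33.89(T − 100); original water: 6357.8(T − 36.05)
6391.7 T = 18292 + 3389.1 + 229198 = 250879
T ≈ 39.25 °C, under the boiling point, so the assumption holds.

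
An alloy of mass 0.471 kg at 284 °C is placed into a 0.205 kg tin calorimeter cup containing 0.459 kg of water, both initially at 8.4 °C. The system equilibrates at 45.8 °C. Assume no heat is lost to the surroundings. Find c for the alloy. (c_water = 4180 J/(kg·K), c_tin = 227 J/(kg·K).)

c ≈ 655 J/(kg·K)

Net heat exchanged in the isolated system is zero:
0.471×c×(45.8 − 284) + 0.459×4180×(45.8 − 8.4) + 0.205×227×(45.8 − 8.4) = 0
-112.19 c = -73497
c = -73497/-112.19 ≈ 655.1 J/(kg·K)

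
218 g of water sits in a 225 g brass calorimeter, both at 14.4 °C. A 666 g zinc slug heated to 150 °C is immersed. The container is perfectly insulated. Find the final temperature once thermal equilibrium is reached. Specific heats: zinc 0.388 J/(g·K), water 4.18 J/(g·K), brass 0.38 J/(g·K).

T_f is the heat-capacity-weighted average of the initial temperatures:
T_f = (258.41·150 + 911.24·14.4 + 85.5·14.4) / (258.41 + 911.24 + 85.5)
    = 53114 / 1255.1 ≈ 42.32 °C

T_f ≈ 42.3 °C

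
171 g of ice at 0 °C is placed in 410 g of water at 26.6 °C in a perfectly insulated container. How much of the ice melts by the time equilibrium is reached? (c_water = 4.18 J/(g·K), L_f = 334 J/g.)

m_melted ≈ 136 g

Cooling the water to 0 °C releases 410×4.18×26.6 = 45587 J.
To melt every bit of ice: 171×334 = 57114 J.
That's not enough to melt it all — equilibrium is at 0 °C with ice remaining.
m_melted×334 = 45587  ⇒  m_melted ≈ 136.5 g.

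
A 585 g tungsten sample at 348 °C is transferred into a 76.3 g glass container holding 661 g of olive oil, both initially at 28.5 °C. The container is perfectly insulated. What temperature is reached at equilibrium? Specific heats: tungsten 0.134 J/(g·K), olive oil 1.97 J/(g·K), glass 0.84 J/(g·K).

T_f ≈ 45.8 °C

Setting the total heat transfer to zero:
585·0.134·(T − 348) + 661·1.97·(T − 28.5) + 76.3·0.84·(T − 28.5) = 0
78.39(T − 348) + 1302.2(T − 28.5) + 64.09(T − 28.5) = 0
(78.39 + 1302.2 + 64.09) T = 78.39·348 + 1302.2·28.5 + 64.09·28.5
T ≈ 45.84 °C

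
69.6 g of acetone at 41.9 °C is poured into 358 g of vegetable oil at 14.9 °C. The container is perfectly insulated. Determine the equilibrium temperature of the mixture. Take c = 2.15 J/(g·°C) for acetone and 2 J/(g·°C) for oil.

Set heat shed by the hot body equal to heat absorbed by the cold body:
69.6·2.15·(41.9 − T) = 358·2·(T − 14.9)
149.64(41.9 − T) = 716(T − 14.9)
865.64 T = 16938  ⇒  T ≈ 19.57 °C

T_f ≈ 19.6 °C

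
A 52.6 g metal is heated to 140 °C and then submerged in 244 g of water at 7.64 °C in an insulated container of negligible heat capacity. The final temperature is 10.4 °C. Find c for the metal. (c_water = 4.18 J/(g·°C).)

c ≈ 0.413 J/(g·°C)

m_s c (T_s − T_f) = m_water c_water (T_f − T_0):
52.6·c·(140 − 10.4) = 244·4.18·(10.4 − 7.64)
6817 c = 2815  ⇒  c ≈ 0.4129 J/(g·°C)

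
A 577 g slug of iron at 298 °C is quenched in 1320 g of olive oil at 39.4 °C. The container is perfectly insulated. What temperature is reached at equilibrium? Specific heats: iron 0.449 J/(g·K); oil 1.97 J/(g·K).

T_f ≈ 62.8 °C

With ΣQ=0 the equilibrium temperature is the m·c-weighted mean:
T_f = (259.07·298 + 2600.4·39.4) / (259.07 + 2600.4)
    = 179660 / 2859.5 ≈ 62.83 °C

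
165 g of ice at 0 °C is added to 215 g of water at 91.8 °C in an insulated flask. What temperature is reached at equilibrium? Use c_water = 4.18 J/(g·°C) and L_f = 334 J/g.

Setting the total heat transfer to zero:
latent heat to melt: 165·334 = 55110
  warm the meltwater: 689.7 T
  water cools: 215·4.18·(T − 91.8) = 898.7(T − 91.8)
1588.4 T = 82501 − 55110 = 27391
T ≈ 17.24 °C (positive, so assuming full melt was valid).

T_f ≈ 17.2 °C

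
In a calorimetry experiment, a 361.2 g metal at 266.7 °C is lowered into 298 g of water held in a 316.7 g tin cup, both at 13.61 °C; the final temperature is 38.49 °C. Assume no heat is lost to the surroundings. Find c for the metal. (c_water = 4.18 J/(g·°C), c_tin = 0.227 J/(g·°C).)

Conservation of energy gives ΣQ = 0:
361.2·c·(38.49 − 266.7) + 298·4.18·(38.49 − 13.61) + 316.7·0.227·(38.49 − 13.61) = 0
-82429 c = -32780
c = -32780/-82429 ≈ 0.3977 J/(g·°C)

c ≈ 0.398 J/(g·°C)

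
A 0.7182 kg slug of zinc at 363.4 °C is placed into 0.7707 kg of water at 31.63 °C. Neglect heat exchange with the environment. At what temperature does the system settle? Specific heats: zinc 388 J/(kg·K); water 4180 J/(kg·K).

T_f ≈ 58.0 °C

Setting the total heat transfer to zero:
0.7182·388·(T − 363.4) + 0.7707·4180·(T − 31.63) = 0
3500.2 T = 203162
T = 203162 / 3500.2 = 58 °C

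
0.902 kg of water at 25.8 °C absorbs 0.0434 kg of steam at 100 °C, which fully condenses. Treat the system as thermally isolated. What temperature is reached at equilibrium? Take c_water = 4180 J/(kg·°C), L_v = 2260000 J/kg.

T_f ≈ 54.0 °C

Heat gained plus heat lost sum to zero:
steam→water at 100 °C releases m L_v = 0.0434·2260000 = 98084
  condensed water 100 °C→T: 181.41(T − 100)
  water warms: 0.902·4180·(T − 25.8) = 3770.4(T − 25.8)
3951.8 T = 98084 + 18141 + 97275 = 213500
T ≈ 54.03 °C — below 100 °C, confirming all the steam condensed.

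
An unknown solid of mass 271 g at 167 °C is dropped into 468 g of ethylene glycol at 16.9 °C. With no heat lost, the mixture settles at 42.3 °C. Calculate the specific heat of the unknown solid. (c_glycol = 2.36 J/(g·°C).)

c ≈ 0.83 J/(g·°C)

Taking heat into each body as positive, Σ m c ΔT = 0:
271·c·(42.3 − 167) + 468·2.36·(42.3 − 16.9) = 0
-33794 c = -28054
c = -28054/-33794 ≈ 0.8301 J/(g·°C)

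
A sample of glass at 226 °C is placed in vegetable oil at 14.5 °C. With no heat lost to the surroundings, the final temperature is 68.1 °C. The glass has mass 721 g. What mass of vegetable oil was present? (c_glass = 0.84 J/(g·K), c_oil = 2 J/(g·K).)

m ≈ 892 g

Taking heat into each body as positive, Σ m c ΔT = 0:
721·0.84·(68.1 − 226) + m·2·(68.1 − 14.5) = 0
107.2 m = 95631
m = 95631/107.2 ≈ 892.1 g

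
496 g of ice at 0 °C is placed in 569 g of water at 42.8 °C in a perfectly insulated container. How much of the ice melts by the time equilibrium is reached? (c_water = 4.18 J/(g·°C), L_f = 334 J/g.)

m_melted ≈ 305 g

Cooling the water to 0 °C releases 569×4.18×42.8 = 101796 J.
To melt every bit of ice: 496×334 = 165664 J.
That's not enough to melt it all — equilibrium is at 0 °C with ice remaining.
m_melted×334 = 101796  ⇒  m_melted ≈ 304.8 g.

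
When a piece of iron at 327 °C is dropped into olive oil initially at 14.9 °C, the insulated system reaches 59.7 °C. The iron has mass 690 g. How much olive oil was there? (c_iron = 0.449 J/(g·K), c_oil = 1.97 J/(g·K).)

m ≈ 938 g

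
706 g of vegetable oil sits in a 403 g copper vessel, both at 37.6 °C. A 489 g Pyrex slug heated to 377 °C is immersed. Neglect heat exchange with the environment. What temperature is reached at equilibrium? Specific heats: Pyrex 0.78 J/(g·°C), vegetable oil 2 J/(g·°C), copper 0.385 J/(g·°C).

T_f ≈ 104.0 °C

Energy conservation, ΣQ = 0:
489*0.78*(T − 377) + 706*2*(T − 37.6) + 403*0.385*(T − 37.6) = 0
(381.42 + 1412 + 155.16) T = 381.42*377 + 1412*37.6 + 155.16*37.6
T = 202720/1948.6 ≈ 104.04 °C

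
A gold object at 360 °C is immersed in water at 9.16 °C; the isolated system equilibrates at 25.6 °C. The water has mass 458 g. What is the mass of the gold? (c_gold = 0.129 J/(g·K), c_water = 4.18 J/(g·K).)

Net heat exchanged in the isolated system is zero:
m·0.129·(25.6 − 360) + 458·4.18·(25.6 − 9.16) = 0
-43.14 m = -31473
m = -31473/-43.14 ≈ 729.6 g

m ≈ 730 g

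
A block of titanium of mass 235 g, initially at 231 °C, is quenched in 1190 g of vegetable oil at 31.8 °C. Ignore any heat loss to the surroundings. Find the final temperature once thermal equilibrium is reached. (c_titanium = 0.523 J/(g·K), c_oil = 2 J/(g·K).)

T_f ≈ 41.6 °C

T_f is the heat-capacity-weighted average of the initial temperatures:
T_f = (122.91×231 + 2380×31.8) / (122.91 + 2380)
    = 104075 / 2502.9 ≈ 41.58 °C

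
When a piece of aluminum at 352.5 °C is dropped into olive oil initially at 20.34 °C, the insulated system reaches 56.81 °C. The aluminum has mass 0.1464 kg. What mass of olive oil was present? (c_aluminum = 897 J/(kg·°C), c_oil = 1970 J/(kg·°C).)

Heat lost by the aluminum = heat gained by the oil:
0.1464×897×(352.5 − 56.81) = m×1970×(56.81 − 20.34)
71846 m = 38830  ⇒  m ≈ 0.5405 kg

m ≈ 0.54 kg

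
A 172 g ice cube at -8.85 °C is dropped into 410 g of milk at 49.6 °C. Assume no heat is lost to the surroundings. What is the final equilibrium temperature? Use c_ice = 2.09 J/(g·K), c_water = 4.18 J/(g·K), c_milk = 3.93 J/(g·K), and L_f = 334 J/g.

T_f ≈ 8.3 °C

Heat gained plus heat lost sum to zero:
warm ice to 0 °C: 172×2.09×(0 − (-8.85)) = 3181.4; fusion: m_ice L_f = 172×334 = 57448; warm the meltwater: 718.96 T; milk: 1611.3(T − 49.6)
2330.3 T = 79920 − 60629 = 19291
T ≈ 8.28 °C (positive, so assuming full melt was valid).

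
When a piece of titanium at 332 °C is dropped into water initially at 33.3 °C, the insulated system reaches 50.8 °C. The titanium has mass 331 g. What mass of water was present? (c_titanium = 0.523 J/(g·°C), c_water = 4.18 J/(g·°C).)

m ≈ 665 g

Heat lost by the titanium = heat gained by the water:
331×0.523×(332 − 50.8) = m×4.18×(50.8 − 33.3)
73.15 m = 48679  ⇒  m ≈ 665.5 g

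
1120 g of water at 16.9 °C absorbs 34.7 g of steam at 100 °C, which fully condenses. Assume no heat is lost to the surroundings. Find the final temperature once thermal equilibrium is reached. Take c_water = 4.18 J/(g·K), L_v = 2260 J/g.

Let T be the final temperature. ΣQ_i = 0:
latent heat released on condensation: 34.7·2260 = 78422; condensed water 100 °C→T: 145.05(T − 100); original water: 4681.6(T − 16.9)
4826.6 T = 78422 + 14505 + 79119 = 172046
T ≈ 35.64 °C — below 100 °C, confirming all the steam condensed.

T_f ≈ 35.6 °C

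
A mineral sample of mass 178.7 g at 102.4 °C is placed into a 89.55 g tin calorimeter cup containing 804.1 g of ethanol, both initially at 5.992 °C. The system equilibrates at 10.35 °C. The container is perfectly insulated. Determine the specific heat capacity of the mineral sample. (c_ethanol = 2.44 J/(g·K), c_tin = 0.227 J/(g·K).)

Conservation of energy gives ΣQ = 0:
178.7×c×(10.35 − 102.4) + 804.1×2.44×(10.35 − 5.992) + 89.55×0.227×(10.35 − 5.992) = 0
-16449 c = -8639
c = -8639/-16449 ≈ 0.5252 J/(g·K)

c ≈ 0.525 J/(g·K)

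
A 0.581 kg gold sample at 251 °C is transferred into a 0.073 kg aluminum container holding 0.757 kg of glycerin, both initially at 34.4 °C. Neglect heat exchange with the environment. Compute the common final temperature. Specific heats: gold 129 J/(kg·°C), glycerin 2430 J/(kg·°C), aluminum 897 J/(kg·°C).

T_f ≈ 42.6 °C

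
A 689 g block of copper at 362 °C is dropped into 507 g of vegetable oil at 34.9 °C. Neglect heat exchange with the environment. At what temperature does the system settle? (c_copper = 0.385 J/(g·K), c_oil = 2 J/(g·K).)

T_f ≈ 102.7 °C

Net heat exchanged in the isolated system is zero:
689×0.385×(T − 362) + 507×2×(T − 34.9) = 0
(265.26 + 1014) T = 265.26×362 + 1014×34.9
T = 131415 / 1279.3 = 103 °C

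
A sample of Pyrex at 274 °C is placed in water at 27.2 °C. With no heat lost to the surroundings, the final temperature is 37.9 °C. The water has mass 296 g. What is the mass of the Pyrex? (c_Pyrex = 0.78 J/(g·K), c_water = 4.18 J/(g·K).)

m ≈ 71.9 g

Net heat exchanged in the isolated system is zero:
m·0.78·(37.9 − 274) + 296·4.18·(37.9 − 27.2) = 0
-184.16 m = -13239
m = -13239/-184.16 ≈ 71.89 g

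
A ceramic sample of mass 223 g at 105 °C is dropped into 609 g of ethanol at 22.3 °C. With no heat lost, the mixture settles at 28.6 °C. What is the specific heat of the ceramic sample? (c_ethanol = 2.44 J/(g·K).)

Heat lost by the ceramic sample = heat gained by the ethanol:
223·c·(105 − 28.6) = 609·2.44·(28.6 − 22.3)
17037 c = 9361.5  ⇒  c ≈ 0.5495 J/(g·K)

c ≈ 0.549 J/(g·K)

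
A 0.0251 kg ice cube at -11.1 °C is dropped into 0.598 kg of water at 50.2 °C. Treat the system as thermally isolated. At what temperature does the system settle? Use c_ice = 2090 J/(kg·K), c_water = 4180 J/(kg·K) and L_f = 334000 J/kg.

T_f ≈ 44.7 °C

Setting the total heat transfer to zero:
warm ice to 0 °C: 0.0251·2090·(0 − (-11.1)) = 582.29; melt ice: 0.0251·334000 = 8383.4; warm the meltwater: 104.92 T; water: 2499.6(T − 50.2)
2604.6 T = 125482 − 8965.7 = 116516
T ≈ 44.74 °C — above 0 °C, consistent with complete melting.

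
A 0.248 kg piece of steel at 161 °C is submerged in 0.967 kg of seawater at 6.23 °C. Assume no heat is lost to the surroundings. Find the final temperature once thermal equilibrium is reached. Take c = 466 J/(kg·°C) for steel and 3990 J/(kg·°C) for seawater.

T_f ≈ 10.7 °C

Taking heat into each body as positive, Σ m c ΔT = 0:
0.248×466×(T − 161) + 0.967×3990×(T − 6.23) = 0
115.57(T − 161) + 3858.3(T − 6.23) = 0
3973.9 T = 42644
T ≈ 10.73 °C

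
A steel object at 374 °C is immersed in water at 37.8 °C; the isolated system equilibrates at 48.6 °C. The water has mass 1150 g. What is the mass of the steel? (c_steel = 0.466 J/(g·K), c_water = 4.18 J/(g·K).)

m ≈ 342 g

Energy conservation, ΣQ = 0:
m·0.466·(48.6 − 374) + 1150·4.18·(48.6 − 37.8) = 0
-151.64 m = -51916
m = -51916/-151.64 ≈ 342.4 g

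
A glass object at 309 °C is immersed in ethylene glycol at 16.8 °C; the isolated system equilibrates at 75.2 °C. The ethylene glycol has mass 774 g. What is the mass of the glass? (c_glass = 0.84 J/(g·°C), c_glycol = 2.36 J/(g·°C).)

Setting the total heat transfer to zero:
m×0.84×(75.2 − 309) + 774×2.36×(75.2 − 16.8) = 0
-196.39 m = -106676
m = -106676/-196.39 ≈ 543.2 g

m ≈ 543 g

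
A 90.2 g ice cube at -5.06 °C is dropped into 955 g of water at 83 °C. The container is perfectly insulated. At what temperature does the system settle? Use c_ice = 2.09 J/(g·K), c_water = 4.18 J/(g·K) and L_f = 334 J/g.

Sum of m c ΔT and latent-heat terms is zero:
warm ice to 0 °C: 90.2×2.09×(0 − (-5.06)) = 953.9
  fusion: m_ice L_f = 90.2×334 = 30127
  meltwater 0→T: 90.2×4.18×T = 377.04 T
  water: 3991.9(T − 83)
4368.9 T = 331328 − 31081 = 300247
T ≈ 68.72 °C. Since T > 0 °C, the all-ice-melts assumption holds.

T_f ≈ 68.7 °C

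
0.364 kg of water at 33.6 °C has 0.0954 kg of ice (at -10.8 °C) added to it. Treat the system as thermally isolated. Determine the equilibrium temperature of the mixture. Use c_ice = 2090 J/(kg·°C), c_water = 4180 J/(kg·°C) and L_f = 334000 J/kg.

T_f ≈ 8.9 °C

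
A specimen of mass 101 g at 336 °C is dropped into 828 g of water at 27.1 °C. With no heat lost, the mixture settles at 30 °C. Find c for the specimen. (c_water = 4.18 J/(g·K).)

c ≈ 0.325 J/(g·K)

Conservation of energy gives ΣQ = 0:
101×c×(30 − 336) + 828×4.18×(30 − 27.1) = 0
-30906 c = -10037
c = -10037/-30906 ≈ 0.3248 J/(g·K)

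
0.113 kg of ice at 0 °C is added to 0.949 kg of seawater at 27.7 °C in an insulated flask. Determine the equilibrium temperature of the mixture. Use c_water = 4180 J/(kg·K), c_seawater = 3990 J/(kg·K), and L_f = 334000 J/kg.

T_f ≈ 15.8 °C

Let T be the final temperature. ΣQ_i = 0:
fusion: m_ice L_f = 0.113·334000 = 37742; meltwater 0→T: 0.113·4180·T = 472.34 T; seawater: 3786.5(T − 27.7)
4258.8 T = 104886 − 37742 = 67144
T ≈ 15.77 °C — above 0 °C, consistent with complete melting.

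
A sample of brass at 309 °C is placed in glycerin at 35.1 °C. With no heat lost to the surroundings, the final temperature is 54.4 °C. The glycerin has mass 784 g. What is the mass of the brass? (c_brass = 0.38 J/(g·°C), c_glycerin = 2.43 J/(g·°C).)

Heat lost by the brass = heat gained by the glycerin:
m·0.38·(309 − 54.4) = 784·2.43·(54.4 − 35.1)
96.75 m = 36769  ⇒  m ≈ 380 g

m ≈ 380 g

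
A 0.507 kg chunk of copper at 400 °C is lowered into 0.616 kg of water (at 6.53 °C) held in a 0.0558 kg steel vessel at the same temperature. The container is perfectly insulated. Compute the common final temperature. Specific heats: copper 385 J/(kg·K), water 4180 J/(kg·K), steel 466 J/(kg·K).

T_f ≈ 34.0 °C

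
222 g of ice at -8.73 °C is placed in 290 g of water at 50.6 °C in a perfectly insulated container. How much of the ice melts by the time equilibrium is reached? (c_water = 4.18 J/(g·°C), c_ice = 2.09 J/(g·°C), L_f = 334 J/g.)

m_melted ≈ 172 g

Water can give up m c ΔT = 290×4.18×50.6 = 61337 J before reaching 0 °C.
Of that, 222×2.09×8.73 = 4050.5 J goes to bring the ice to 0 °C, leaving 57287 J.
Melting all 222 g of ice would need 222×334 = 74148 J.
That's not enough to melt it all — equilibrium is at 0 °C with ice remaining.
m_melt = 57287 / L_f = 171.5 g.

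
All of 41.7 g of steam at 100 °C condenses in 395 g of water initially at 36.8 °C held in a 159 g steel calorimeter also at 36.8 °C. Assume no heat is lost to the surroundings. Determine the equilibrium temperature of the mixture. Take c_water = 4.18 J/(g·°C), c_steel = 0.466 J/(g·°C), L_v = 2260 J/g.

T_f ≈ 92.2 °C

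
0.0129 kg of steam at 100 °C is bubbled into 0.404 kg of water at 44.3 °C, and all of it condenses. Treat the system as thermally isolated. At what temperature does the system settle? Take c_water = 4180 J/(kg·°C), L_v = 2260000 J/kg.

T_f ≈ 62.8 °C

Let T be the final temperature. ΣQ_i = 0:
condense steam: −0.0129·2260000 = −29154
  condensate cools 100→T: 0.0129·4180·(T − 100) = 53.92(T − 100)
  original water: 1688.7(T − 44.3)
1742.6 T = 29154 + 5392.2 + 74810 = 109356
T ≈ 62.75 °C — below 100 °C, confirming all the steam condensed.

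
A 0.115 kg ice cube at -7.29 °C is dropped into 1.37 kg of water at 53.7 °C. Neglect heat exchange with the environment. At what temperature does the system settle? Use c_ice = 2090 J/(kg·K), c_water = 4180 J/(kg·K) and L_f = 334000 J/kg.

Taking heat into each body as positive, Σ m c ΔT = 0:
ice -7.29→0 °C: 0.115×2090×7.29 = 1752.2
  melt ice: 0.115×334000 = 38410
  warm the meltwater: 480.7 T
  water cools: 1.37×4180×(T − 53.7) = 5726.6(T − 53.7)
6207.3 T = 307518 − 40162 = 267356
T ≈ 43.07 °C — above 0 °C, consistent with complete melting.

T_f ≈ 43.1 °C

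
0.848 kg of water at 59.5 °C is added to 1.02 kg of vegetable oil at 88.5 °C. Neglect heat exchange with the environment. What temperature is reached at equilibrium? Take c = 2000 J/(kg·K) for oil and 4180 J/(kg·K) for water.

T_f ≈ 70.1 °C

T_f is the heat-capacity-weighted average of the initial temperatures:
T_f = (2040·88.5 + 3544.6·59.5) / (2040 + 3544.6)
    = 391446 / 5584.6 ≈ 70.09 °C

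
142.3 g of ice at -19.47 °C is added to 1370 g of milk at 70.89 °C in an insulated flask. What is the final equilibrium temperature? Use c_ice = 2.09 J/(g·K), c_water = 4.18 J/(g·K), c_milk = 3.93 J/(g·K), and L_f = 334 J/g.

T_f ≈ 54.9 °C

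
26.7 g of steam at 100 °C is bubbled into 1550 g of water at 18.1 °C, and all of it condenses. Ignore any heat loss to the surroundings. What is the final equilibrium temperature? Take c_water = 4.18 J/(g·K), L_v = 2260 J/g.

T_f ≈ 28.6 °C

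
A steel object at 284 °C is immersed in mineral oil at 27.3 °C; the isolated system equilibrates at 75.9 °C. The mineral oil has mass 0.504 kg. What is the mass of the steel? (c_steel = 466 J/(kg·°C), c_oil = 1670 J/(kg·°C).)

Heat lost by the steel = heat gained by the oil:
m·466·(284 − 75.9) = 0.504·1670·(75.9 − 27.3)
96975 m = 40906  ⇒  m ≈ 0.4218 kg

m ≈ 0.422 kg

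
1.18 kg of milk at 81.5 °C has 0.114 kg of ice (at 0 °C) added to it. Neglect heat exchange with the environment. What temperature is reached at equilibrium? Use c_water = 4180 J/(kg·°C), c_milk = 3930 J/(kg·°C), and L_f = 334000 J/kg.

T_f ≈ 66.5 °C

Conservation of energy gives ΣQ = 0:
latent heat to melt: 0.114×334000 = 38076; meltwater 0→T: 0.114×4180×T = 476.52 T; milk cools: 1.18×3930×(T − 81.5) = 4637.4(T − 81.5)
5113.9 T = 377948 − 38076 = 339872
T ≈ 66.46 °C. Since T > 0 °C, the all-ice-melts assumption holds.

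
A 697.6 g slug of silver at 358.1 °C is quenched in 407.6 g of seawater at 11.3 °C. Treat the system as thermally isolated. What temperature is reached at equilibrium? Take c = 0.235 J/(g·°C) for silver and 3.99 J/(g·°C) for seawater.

Taking heat into each body as positive, Σ m c ΔT = 0:
697.6·0.235·(T − 358.1) + 407.6·3.99·(T − 11.3) = 0
163.94(T − 358.1) + 1626.3(T − 11.3) = 0
(163.94 + 1626.3) T = 163.94·358.1 + 1626.3·11.3
T = 77083/1790.3 ≈ 43.06 °C

T_f ≈ 43.1 °C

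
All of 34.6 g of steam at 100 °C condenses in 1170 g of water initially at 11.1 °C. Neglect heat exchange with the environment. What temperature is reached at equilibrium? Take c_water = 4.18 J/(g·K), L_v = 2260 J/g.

T_f ≈ 29.2 °C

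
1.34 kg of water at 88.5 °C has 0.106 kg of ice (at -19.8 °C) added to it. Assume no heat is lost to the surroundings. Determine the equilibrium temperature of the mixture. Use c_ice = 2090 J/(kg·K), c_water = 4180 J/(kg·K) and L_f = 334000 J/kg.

T_f ≈ 75.4 °C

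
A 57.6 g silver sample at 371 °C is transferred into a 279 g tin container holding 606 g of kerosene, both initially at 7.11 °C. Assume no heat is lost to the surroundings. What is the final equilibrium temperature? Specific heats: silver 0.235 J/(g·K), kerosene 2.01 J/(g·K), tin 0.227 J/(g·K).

T_f ≈ 10.9 °C

Energy conservation, ΣQ = 0:
57.6×0.235×(T − 371) + 606×2.01×(T − 7.11) + 279×0.227×(T − 7.11) = 0
1294.9 T = 14133
T = 14133 / 1294.9 = 10.9 °C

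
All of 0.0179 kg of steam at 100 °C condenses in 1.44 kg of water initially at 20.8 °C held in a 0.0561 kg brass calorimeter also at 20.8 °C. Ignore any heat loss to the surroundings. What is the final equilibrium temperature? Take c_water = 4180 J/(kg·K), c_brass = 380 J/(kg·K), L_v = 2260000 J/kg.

Taking heat into each body as positive, Σ m c ΔT = 0:
steam→water at 100 °C releases m L_v = 0.0179·2260000 = 40454; condensate cools 100→T: 0.0179·4180·(T − 100) = 74.82(T − 100); water warms: 1.44·4180·(T − 20.8) = 6019.2(T − 20.8); cup: 21.32(T − 20.8)
6115.3 T = 40454 + 7482.2 + 125643 = 173579
T ≈ 28.38 °C (< 100 °C, so full condensation is consistent).

T_f ≈ 28.4 °C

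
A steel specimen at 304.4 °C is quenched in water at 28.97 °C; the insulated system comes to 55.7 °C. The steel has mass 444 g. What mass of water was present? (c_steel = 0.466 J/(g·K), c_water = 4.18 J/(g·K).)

Heat lost by the steel = heat gained by the water:
444·0.466·(304.4 − 55.7) = m·4.18·(55.7 − 28.97)
111.73 m = 51457  ⇒  m ≈ 460.5 g

m ≈ 461 g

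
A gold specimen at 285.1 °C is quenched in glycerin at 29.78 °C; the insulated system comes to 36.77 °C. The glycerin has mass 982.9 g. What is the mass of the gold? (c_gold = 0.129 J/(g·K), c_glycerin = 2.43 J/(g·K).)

|Q_gold| = |Q_glycerin|:
m·0.129·(285.1 − 36.77) = 982.9·2.43·(36.77 − 29.78)
32.03 m = 16695  ⇒  m ≈ 521.2 g

m ≈ 521 g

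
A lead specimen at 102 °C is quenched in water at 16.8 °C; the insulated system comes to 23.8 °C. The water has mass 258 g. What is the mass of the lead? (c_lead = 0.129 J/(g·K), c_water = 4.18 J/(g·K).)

m ≈ 748 g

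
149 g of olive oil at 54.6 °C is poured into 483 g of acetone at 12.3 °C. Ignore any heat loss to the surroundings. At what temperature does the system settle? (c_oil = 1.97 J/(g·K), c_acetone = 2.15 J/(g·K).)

Net heat exchanged in the isolated system is zero:
149*1.97*(T − 54.6) + 483*2.15*(T − 12.3) = 0
(293.53 + 1038.5) T = 293.53*54.6 + 1038.5*12.3
T = 28800/1332 ≈ 21.62 °C

T_f ≈ 21.6 °C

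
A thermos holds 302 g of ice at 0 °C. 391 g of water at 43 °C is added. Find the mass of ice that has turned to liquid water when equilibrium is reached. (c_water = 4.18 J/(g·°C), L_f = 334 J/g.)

Water can give up m c ΔT = 391×4.18×43 = 70278 J before reaching 0 °C.
Fully melting the ice requires m_ice L_f = 302×334 = 100868 J.
Since 70278 < 100868 J, not all the ice melts; equilibrium is at 0 °C.
Mass melted = 70278/334 ≈ 210.4 g.

m_melted ≈ 210 g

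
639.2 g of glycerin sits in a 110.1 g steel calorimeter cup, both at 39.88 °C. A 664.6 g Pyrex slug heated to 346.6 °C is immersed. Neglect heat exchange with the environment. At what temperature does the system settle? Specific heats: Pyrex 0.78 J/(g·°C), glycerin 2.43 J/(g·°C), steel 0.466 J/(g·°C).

T_f ≈ 114.8 °C

With ΣQ=0 the equilibrium temperature is the m·c-weighted mean:
T_f = (518.39×346.6 + 1553.3×39.88 + 51.31×39.88) / (518.39 + 1553.3 + 51.31)
    = 243663 / 2123 ≈ 114.78 °C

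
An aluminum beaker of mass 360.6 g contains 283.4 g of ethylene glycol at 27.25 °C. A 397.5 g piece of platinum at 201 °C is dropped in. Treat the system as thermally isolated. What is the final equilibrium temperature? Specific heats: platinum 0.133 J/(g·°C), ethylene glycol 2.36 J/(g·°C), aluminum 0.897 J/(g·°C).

T_f ≈ 36.0 °C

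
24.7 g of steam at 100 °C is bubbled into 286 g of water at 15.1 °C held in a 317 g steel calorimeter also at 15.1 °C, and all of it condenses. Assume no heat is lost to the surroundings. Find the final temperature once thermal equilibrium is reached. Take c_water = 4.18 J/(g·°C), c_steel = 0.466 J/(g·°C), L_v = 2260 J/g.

T_f ≈ 59.8 °C

Net heat exchanged in the isolated system is zero:
latent heat released on condensation: 24.7×2260 = 55822
  condensed water 100 °C→T: 103.25(T − 100)
  original water: 1195.5(T − 15.1)
  steel cup: 317×0.466×(T − 15.1) = 147.72(T − 15.1)
1446.4 T = 55822 + 10325 + 20282 = 86429
T ≈ 59.75 °C (< 100 °C, so full condensation is consistent).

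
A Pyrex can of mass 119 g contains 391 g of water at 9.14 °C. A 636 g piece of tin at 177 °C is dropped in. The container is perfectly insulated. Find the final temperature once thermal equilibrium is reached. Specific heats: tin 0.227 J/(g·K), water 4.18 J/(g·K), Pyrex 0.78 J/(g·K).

Energy conservation, ΣQ = 0:
636·0.227·(T − 177) + 391·4.18·(T − 9.14) + 119·0.78·(T − 9.14) = 0
144.37(T − 177) + 1634.4(T − 9.14) + 92.82(T − 9.14) = 0
1871.6 T = 41340
T = 41340/1871.6 ≈ 22.09 °C

T_f ≈ 22.1 °C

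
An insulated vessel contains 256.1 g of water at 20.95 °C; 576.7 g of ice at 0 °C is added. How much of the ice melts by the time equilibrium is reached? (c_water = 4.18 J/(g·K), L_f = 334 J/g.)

m_melted ≈ 67.1 g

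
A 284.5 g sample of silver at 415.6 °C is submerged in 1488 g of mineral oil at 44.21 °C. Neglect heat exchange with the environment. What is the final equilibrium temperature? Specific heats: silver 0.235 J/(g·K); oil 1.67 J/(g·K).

With ΣQ=0 the equilibrium temperature is the m·c-weighted mean:
T_f = (66.86·415.6 + 2485·44.21) / (66.86 + 2485)
    = 137646 / 2551.8 ≈ 53.94 °C

T_f ≈ 53.9 °C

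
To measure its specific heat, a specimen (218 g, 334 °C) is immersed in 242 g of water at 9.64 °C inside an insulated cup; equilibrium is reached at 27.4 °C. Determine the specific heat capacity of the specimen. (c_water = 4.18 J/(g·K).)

Heat gained plus heat lost sum to zero:
218×c×(27.4 − 334) + 242×4.18×(27.4 − 9.64) = 0
-66839 c = -17965
c = -17965/-66839 ≈ 0.2688 J/(g·K)

c ≈ 0.269 J/(g·K)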